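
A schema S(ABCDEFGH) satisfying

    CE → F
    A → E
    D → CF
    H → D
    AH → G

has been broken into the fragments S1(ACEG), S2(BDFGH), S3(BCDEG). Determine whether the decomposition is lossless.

Chase test. Columns are ABCDEFGH; row i has aⱼ where attribute j ∈ Si, else bᵢⱼ.
Initial tableau (one row per fragment):
  row 1: a1 b12 a3 b14 a5 b16 a7 b18
  row 2: b21 a2 b23 a4 b25 a6 a7 a8
  row 3: b31 a2 a3 a4 a5 b36 a7 b38
Rows 1 and 3 agree on CE; apply CE→F and equate their F entries.
Rows 2 and 3 agree on D; apply D→CF and equate their CF entries.
No row becomes fully distinguished — the join is lossy.

No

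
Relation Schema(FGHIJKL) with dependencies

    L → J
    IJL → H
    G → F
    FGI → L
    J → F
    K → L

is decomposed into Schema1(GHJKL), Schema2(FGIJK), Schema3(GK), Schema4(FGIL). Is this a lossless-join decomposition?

Chase test. Columns are FGHIJKL; row i has aⱼ where attribute j ∈ Schemai, else bᵢⱼ.
Initial tableau (one row per fragment):
  row 1: b11 a2 a3 b14 a5 a6 a7
  row 2: a1 a2 b23 a4 a5 a6 b27
  row 3: b31 a2 b33 b34 b35 a6 b37
  row 4: a1 a2 b43 a4 b45 b46 a7
Rows 1 and 4 agree on L; apply L→J and equate their J entries.
Rows 1 and 2 agree on G; apply G→F and equate their F entries.
Rows 1 and 3 agree on G; apply G→F and equate their F entries.
Rows 2 and 4 agree on FGI; apply FGI→L and equate their L entries.
Rows 1 and 3 agree on K; apply K→L and equate their L entries.
Rows 1 and 3 agree on L; apply L→J and equate their J entries.
Rows 2 and 4 agree on IJL; apply IJL→H and equate their H entries.
No row becomes fully distinguished — the join is lossy.

No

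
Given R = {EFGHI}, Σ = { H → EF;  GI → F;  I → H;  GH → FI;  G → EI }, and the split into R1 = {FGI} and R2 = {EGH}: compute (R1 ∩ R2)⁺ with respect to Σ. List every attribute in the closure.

EFGHI

R1 ∩ R2 = {G}.
G → EI applies, adding EI
GI → F applies, adding F
I → H applies, adding H
Closure: {EFGHI}.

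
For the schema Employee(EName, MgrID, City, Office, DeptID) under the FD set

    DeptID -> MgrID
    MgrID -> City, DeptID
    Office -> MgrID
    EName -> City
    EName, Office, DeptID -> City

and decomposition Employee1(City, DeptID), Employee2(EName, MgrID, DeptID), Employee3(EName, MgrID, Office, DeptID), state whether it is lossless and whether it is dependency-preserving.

Lossless test (chase): Rows 1 and 2 agree on DeptID; apply DeptID→MgrID and equate their MgrID entries. Rows 1 and 2 agree on MgrID; apply MgrID→City, DeptID and equate their City, DeptID entries. Rows 1 and 3 agree on MgrID; apply MgrID→City, DeptID and equate their City, DeptID entries. Row 3 is now all distinguished symbols — the join is lossless.
Dependency preservation: the restricted closure of {EName} across the fragments never reaches {City}, so EName → City cannot be enforced without a join — not preserved.

lossless but not dependency-preserving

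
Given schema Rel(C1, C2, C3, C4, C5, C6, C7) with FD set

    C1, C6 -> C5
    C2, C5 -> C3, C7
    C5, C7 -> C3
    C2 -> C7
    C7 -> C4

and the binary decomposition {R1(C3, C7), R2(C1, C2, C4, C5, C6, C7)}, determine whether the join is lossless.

Common attributes: R1 ∩ R2 = {C7}.
Closure of {C7}: C7 → C4 applies, adding C4. So (C7)⁺ = {C4, C7}.
The closure contains neither all of R1 = {C3, C7} nor all of R2 = {C1, C2, C4, C5, C6, C7}, so the common attributes are not a superkey of either fragment. The join is lossy.

No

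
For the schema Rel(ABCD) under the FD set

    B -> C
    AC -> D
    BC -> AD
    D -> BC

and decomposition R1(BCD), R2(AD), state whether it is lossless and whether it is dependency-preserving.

lossless but not dependency-preserving

Lossless test: (D)⁺ = {ABCD}, which contains all of one fragment — lossless.
Dependency preservation: the restricted closure of {AC} across the fragments never reaches {D}, so AC → D cannot be enforced without a join — not preserved.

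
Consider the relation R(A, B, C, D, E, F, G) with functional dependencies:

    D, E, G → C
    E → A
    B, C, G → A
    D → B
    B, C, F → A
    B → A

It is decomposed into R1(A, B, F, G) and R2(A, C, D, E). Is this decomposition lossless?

No

Common attributes: R1 ∩ R2 = {A}.
No dependency enlarges {A}, so (A)⁺ = {A}.
The closure contains neither all of R1 = {A, B, F, G} nor all of R2 = {A, C, D, E}, so the common attributes are not a superkey of either fragment. The join is lossy.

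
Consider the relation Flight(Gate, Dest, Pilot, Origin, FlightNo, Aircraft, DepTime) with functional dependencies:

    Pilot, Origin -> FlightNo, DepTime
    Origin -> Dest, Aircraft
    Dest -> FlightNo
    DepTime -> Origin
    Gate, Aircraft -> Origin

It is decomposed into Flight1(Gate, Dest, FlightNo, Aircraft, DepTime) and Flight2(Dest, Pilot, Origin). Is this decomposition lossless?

No

Common attributes: Flight1 ∩ Flight2 = {Dest}.
Closure of {Dest}: Dest → FlightNo applies, adding FlightNo. So (Dest)⁺ = {Dest, FlightNo}.
The closure contains neither all of Flight1 = {Gate, Dest, FlightNo, Aircraft, DepTime} nor all of Flight2 = {Dest, Pilot, Origin}, so the common attributes are not a superkey of either fragment. The join is lossy.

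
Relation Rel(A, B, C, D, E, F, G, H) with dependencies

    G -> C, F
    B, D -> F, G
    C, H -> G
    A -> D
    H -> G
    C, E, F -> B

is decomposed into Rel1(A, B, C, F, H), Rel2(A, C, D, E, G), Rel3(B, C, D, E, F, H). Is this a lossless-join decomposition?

Chase test. Columns are A, B, C, D, E, F, G, H; row i has aⱼ where attribute j ∈ Reli, else bᵢⱼ.
Initial tableau (one row per fragment):
  row 1: a1 a2 a3 b14 b15 a6 b17 a8
  row 2: a1 b22 a3 a4 a5 b26 a7 b28
  row 3: b31 a2 a3 a4 a5 a6 b37 a8
Rows 1 and 3 agree on C, H; apply C, H→G and equate their G entries.
Rows 1 and 2 agree on A; apply A→D and equate their D entries.
No row becomes fully distinguished — the join is lossy.

No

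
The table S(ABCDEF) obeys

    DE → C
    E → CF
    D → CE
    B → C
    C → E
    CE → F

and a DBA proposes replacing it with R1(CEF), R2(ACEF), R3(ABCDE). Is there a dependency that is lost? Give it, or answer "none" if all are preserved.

DE → C lies within R3.
E → CF lies within R1.
D → CE lies within R3.
B → C lies within R3.
C → E lies within R1.
CE → F lies within R1.
Every dependency is enforceable on the fragments, so the decomposition is dependency-preserving.

none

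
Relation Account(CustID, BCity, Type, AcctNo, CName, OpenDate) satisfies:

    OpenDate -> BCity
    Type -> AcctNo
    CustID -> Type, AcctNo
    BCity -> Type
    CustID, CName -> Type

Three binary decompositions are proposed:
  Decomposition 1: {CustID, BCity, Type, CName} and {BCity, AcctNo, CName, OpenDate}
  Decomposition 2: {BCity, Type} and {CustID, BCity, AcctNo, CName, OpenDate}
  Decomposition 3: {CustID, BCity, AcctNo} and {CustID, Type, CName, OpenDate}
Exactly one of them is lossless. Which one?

Decomposition 1: common = {BCity, CName}, closure = {BCity, Type, AcctNo, CName} → lossy.
Decomposition 2: common = {BCity}, closure = {BCity, Type, AcctNo} → lossless.
Decomposition 3: common = {CustID}, closure = {CustID, Type, AcctNo} → lossy.

Decomposition 2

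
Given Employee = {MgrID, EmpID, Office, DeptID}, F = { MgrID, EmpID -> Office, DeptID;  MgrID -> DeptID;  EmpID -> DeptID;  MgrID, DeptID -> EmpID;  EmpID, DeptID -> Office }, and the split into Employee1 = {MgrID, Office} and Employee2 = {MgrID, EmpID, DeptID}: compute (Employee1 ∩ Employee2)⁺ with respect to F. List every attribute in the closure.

Employee1 ∩ Employee2 = {MgrID}.
MgrID → DeptID applies, adding DeptID
MgrID, DeptID → EmpID applies, adding EmpID
EmpID, DeptID → Office applies, adding Office
Closure: {MgrID, EmpID, Office, DeptID}.

MgrID, EmpID, Office, DeptID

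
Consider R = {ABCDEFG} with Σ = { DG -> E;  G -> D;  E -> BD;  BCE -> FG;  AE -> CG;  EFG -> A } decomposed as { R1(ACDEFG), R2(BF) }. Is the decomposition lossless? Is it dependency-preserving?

lossy and not dependency-preserving

Lossless test: (F)⁺ = {F}, which is a superkey of neither fragment — lossy.
Dependency preservation: the restricted closure of {E} across the fragments never reaches {BD}, so E → BD cannot be enforced without a join — not preserved.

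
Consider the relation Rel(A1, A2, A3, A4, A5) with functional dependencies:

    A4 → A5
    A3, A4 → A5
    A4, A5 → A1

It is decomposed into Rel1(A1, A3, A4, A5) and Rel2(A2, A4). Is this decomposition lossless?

Common attributes: Rel1 ∩ Rel2 = {A4}.
Closure of {A4}: A4 → A5 applies, adding A5; A4, A5 → A1 applies, adding A1. So (A4)⁺ = {A1, A4, A5}.
The closure contains neither all of Rel1 = {A1, A3, A4, A5} nor all of Rel2 = {A2, A4}, so the common attributes are not a superkey of either fragment. The join is lossy.

No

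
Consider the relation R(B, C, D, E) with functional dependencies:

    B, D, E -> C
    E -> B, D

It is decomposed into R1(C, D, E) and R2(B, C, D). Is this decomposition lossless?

Common attributes: R1 ∩ R2 = {C, D}.
No dependency enlarges {C, D}, so (C, D)⁺ = {C, D}.
The closure contains neither all of R1 = {C, D, E} nor all of R2 = {B, C, D}, so the common attributes are not a superkey of either fragment. The join is lossy.

No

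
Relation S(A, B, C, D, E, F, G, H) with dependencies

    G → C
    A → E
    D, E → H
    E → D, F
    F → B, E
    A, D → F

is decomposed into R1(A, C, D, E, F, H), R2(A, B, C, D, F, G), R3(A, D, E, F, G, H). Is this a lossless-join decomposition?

Chase test. Columns are A, B, C, D, E, F, G, H; row i has aⱼ where attribute j ∈ Ri, else bᵢⱼ.
Initial tableau (one row per fragment):
  row 1: a1 b12 a3 a4 a5 a6 b17 a8
  row 2: a1 a2 a3 a4 b25 a6 a7 b28
  row 3: a1 b32 b33 a4 a5 a6 a7 a8
Rows 2 and 3 agree on G; apply G→C and equate their C entries.
Rows 1 and 2 agree on A; apply A→E and equate their E entries.
Rows 1 and 2 agree on D, E; apply D, E→H and equate their H entries.
Rows 1 and 2 agree on F; apply F→B, E and equate their B, E entries.
Rows 1 and 3 agree on F; apply F→B, E and equate their B, E entries.
Row 2 is now all distinguished symbols — the join is lossless.

Yes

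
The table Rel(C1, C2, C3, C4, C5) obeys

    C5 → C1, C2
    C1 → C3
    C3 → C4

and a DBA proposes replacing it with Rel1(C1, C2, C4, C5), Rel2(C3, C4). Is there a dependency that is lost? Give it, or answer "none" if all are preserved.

Check C1 → C3: no single fragment contains all of {C1, C3}, and the restricted closure of {C1} across the fragments never reaches {C3}.
C5 → C1, C2 is preserved.
C3 → C4 is preserved.

C1 → C3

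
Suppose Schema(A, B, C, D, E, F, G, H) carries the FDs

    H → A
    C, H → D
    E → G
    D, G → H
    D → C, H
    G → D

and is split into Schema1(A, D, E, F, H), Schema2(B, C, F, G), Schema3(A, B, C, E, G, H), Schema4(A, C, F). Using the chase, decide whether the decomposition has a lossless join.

Chase test. Columns are A, B, C, D, E, F, G, H; row i has aⱼ where attribute j ∈ Schemai, else bᵢⱼ.
Initial tableau (one row per fragment):
  row 1: a1 b12 b13 a4 a5 a6 b17 a8
  row 2: b21 a2 a3 b24 b25 a6 a7 b28
  row 3: a1 a2 a3 b34 a5 b36 a7 a8
  row 4: a1 b42 a3 b44 b45 a6 b47 b48
Rows 1 and 3 agree on E; apply E→G and equate their G entries.
Rows 1 and 2 agree on G; apply G→D and equate their D entries.
Rows 1 and 3 agree on G; apply G→D and equate their D entries.
Rows 1 and 2 agree on D, G; apply D, G→H and equate their H entries.
Rows 1 and 2 agree on D; apply D→C, H and equate their C, H entries.
Rows 1 and 2 agree on H; apply H→A and equate their A entries.
No row becomes fully distinguished — the join is lossy.

No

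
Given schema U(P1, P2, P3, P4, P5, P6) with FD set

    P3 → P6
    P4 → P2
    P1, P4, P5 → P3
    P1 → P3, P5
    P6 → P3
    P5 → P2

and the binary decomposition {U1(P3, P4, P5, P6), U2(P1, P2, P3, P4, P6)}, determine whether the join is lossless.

Common attributes: U1 ∩ U2 = {P3, P4, P6}.
Closure of {P3, P4, P6}: P4 → P2 applies, adding P2. So (P3, P4, P6)⁺ = {P2, P3, P4, P6}.
The closure contains neither all of U1 = {P3, P4, P5, P6} nor all of U2 = {P1, P2, P3, P4, P6}, so the common attributes are not a superkey of either fragment. The join is lossy.

No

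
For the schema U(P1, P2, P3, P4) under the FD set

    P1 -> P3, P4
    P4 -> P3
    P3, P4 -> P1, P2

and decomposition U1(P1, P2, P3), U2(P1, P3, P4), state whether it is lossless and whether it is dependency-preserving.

Lossless test: (P1, P3)⁺ = {P1, P2, P3, P4}, which contains all of one fragment — lossless.
Dependency preservation: P3, P4 → P1, P2 is not contained in any single fragment, but the restricted closure of its left-hand side across the fragments still reaches the right-hand side; the remaining FDs each lie inside some fragment. All dependencies are preserved.

lossless and dependency-preserving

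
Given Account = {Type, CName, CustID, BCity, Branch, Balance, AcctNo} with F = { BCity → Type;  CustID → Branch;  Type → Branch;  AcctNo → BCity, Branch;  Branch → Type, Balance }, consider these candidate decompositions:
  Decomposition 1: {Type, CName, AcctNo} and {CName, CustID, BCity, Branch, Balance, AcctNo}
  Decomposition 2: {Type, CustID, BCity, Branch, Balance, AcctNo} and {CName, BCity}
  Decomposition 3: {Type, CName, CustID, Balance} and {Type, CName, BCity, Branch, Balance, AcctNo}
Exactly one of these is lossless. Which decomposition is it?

Decomposition 1

Decomposition 1: common = {CName, AcctNo}, closure = {Type, CName, BCity, Branch, Balance, AcctNo} → lossless.
Decomposition 2: common = {BCity}, closure = {Type, BCity, Branch, Balance} → lossy.
Decomposition 3: common = {Type, CName, Balance}, closure = {Type, CName, Branch, Balance} → lossy.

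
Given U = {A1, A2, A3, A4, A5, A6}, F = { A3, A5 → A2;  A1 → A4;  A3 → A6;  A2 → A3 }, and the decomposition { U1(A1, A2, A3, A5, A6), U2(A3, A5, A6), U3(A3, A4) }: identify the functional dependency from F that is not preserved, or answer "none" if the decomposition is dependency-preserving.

A1 → A4

Check A1 → A4: no single fragment contains all of {A1, A4}, and the restricted closure of {A1} across the fragments never reaches {A4}.
A3, A5 → A2 is preserved.
A3 → A6 is preserved.
A2 → A3 is preserved.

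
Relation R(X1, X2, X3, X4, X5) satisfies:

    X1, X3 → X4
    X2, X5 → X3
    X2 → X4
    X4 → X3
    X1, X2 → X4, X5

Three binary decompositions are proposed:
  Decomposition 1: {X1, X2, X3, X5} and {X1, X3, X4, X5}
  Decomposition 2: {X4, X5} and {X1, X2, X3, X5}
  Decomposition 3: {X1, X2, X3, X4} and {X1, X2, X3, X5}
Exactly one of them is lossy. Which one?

Decomposition 2

Decomposition 1: common = {X1, X3, X5}, closure = {X1, X3, X4, X5} → lossless.
Decomposition 2: common = {X5}, closure = {X5} → lossy.
Decomposition 3: common = {X1, X2, X3}, closure = {X1, X2, X3, X4, X5} → lossless.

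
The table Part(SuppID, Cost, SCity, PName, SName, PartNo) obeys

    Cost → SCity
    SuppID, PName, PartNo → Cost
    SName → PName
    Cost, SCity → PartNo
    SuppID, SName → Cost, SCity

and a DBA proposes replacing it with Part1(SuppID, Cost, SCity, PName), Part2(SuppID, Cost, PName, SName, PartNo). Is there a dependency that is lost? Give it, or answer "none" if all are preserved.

Cost → SCity lies within Part1.
SuppID, PName, PartNo → Cost lies within Part2.
SName → PName lies within Part2.
Cost, SCity → PartNo: restricted closure across fragments reaches PartNo.
SuppID, SName → Cost, SCity: restricted closure across fragments reaches Cost, SCity.
Every dependency is enforceable on the fragments, so the decomposition is dependency-preserving.

none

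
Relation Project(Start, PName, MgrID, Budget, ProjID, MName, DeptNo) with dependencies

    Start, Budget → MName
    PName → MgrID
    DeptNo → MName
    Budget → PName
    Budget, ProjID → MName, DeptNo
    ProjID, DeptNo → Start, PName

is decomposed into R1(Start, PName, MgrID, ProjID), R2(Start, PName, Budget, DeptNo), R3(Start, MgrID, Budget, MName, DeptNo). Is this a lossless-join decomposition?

Chase test. Columns are Start, PName, MgrID, Budget, ProjID, MName, DeptNo; row i has aⱼ where attribute j ∈ Ri, else bᵢⱼ.
Initial tableau (one row per fragment):
  row 1: a1 a2 a3 b14 a5 b16 b17
  row 2: a1 a2 b23 a4 b25 b26 a7
  row 3: a1 b32 a3 a4 b35 a6 a7
Rows 2 and 3 agree on Start, Budget; apply Start, Budget→MName and equate their MName entries.
Rows 1 and 2 agree on PName; apply PName→MgrID and equate their MgrID entries.
Rows 2 and 3 agree on Budget; apply Budget→PName and equate their PName entries.
No row becomes fully distinguished — the join is lossy.

No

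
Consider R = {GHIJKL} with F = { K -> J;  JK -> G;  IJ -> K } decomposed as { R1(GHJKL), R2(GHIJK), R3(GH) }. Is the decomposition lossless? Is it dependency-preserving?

Lossless test (chase): applying each FD to every pair of rows produces no changes in the tableau, so no row becomes fully distinguished — the join is lossy.
Dependency preservation: every FD's attributes lie within a single fragment, so each can be enforced locally — preserved.

lossy but dependency-preserving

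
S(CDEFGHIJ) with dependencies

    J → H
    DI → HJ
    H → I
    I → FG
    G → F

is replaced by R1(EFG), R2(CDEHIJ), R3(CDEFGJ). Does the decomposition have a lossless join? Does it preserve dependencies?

Lossless test (chase): Rows 2 and 3 agree on J; apply J→H and equate their H entries. Rows 2 and 3 agree on H; apply H→I and equate their I entries. Rows 2 and 3 agree on I; apply I→FG and equate their FG entries. Row 2 is now all distinguished symbols — the join is lossless.
Dependency preservation: the restricted closure of {I} across the fragments never reaches {FG}, so I → FG cannot be enforced without a join — not preserved.

lossless but not dependency-preserving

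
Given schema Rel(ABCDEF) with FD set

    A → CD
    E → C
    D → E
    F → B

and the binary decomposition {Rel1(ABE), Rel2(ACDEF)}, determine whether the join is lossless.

No

Common attributes: Rel1 ∩ Rel2 = {AE}.
Closure of {AE}: A → CD applies, adding CD. So (AE)⁺ = {ACDE}.
The closure contains neither all of Rel1 = {ABE} nor all of Rel2 = {ACDEF}, so the common attributes are not a superkey of either fragment. The join is lossy.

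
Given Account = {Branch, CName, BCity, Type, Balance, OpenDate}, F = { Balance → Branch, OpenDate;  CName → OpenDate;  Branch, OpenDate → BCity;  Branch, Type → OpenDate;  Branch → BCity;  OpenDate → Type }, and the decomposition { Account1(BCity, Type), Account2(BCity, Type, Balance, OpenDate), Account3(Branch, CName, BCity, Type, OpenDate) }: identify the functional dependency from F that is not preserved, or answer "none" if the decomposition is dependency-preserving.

Check Balance → Branch, OpenDate: no single fragment contains all of {Branch, Balance, OpenDate}, and the restricted closure of {Balance} across the fragments never reaches {Branch, OpenDate}.
CName → OpenDate is preserved.
Branch, OpenDate → BCity is preserved.
Branch, Type → OpenDate is preserved.
Branch → BCity is preserved.
OpenDate → Type is preserved.

Balance → Branch, OpenDate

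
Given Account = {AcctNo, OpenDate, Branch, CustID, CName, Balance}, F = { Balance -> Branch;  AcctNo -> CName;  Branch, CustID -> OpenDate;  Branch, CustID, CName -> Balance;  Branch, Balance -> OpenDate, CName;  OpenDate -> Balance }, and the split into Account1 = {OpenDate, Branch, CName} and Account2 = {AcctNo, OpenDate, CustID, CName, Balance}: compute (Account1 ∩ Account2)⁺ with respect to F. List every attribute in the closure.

OpenDate, Branch, CName, Balance

Account1 ∩ Account2 = {OpenDate, CName}.
OpenDate → Balance applies, adding Balance
Balance → Branch applies, adding Branch
Closure: {OpenDate, Branch, CName, Balance}.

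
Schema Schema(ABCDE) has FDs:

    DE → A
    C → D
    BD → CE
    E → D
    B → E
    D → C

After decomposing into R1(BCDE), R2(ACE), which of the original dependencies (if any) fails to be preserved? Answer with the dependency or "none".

DE → A: restricted closure across fragments reaches A.
C → D lies within R1.
BD → CE lies within R1.
E → D lies within R1.
B → E lies within R1.
D → C lies within R1.
Every dependency is enforceable on the fragments, so the decomposition is dependency-preserving.

none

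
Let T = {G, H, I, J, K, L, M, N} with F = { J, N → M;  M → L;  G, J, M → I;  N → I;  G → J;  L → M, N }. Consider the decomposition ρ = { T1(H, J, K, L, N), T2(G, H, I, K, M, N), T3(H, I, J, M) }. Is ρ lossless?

No

Chase test. Columns are G, H, I, J, K, L, M, N; row i has aⱼ where attribute j ∈ Ti, else bᵢⱼ.
Initial tableau (one row per fragment):
  row 1: b11 a2 b13 a4 a5 a6 b17 a8
  row 2: a1 a2 a3 b24 a5 b26 a7 a8
  row 3: b31 a2 a3 a4 b35 b36 a7 b38
Rows 2 and 3 agree on M; apply M→L and equate their L entries.
Rows 1 and 2 agree on N; apply N→I and equate their I entries.
Rows 2 and 3 agree on L; apply L→M, N and equate their M, N entries.
Rows 1 and 3 agree on J, N; apply J, N→M and equate their M entries.
Rows 1 and 2 agree on M; apply M→L and equate their L entries.
No row becomes fully distinguished — the join is lossy.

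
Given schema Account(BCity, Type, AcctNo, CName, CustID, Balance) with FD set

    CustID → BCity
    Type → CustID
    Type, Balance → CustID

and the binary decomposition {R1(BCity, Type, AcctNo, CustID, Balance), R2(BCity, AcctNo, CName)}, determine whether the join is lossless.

Common attributes: R1 ∩ R2 = {BCity, AcctNo}.
No dependency enlarges {BCity, AcctNo}, so (BCity, AcctNo)⁺ = {BCity, AcctNo}.
The closure contains neither all of R1 = {BCity, Type, AcctNo, CustID, Balance} nor all of R2 = {BCity, AcctNo, CName}, so the common attributes are not a superkey of either fragment. The join is lossy.

No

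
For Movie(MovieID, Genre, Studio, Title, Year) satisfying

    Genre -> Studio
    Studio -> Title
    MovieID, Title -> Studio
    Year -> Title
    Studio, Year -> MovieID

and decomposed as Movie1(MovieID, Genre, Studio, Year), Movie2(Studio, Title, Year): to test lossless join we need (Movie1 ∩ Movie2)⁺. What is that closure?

MovieID, Studio, Title, Year

Movie1 ∩ Movie2 = {Studio, Year}.
Studio → Title applies, adding Title
Studio, Year → MovieID applies, adding MovieID
Closure: {MovieID, Studio, Title, Year}.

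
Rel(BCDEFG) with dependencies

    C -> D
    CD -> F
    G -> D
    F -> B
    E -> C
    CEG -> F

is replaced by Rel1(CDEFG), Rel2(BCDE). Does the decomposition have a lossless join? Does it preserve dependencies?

Lossless test: (CDE)⁺ = {BCDEF}, which contains all of one fragment — lossless.
Dependency preservation: the restricted closure of {F} across the fragments never reaches {B}, so F → B cannot be enforced without a join — not preserved.

lossless but not dependency-preserving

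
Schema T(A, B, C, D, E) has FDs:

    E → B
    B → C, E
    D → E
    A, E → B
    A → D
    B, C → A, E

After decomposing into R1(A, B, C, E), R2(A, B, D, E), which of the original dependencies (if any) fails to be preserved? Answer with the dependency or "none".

E → B lies within R1.
B → C, E lies within R1.
D → E lies within R2.
A, E → B lies within R1.
A → D lies within R2.
B, C → A, E lies within R1.
Every dependency is enforceable on the fragments, so the decomposition is dependency-preserving.

none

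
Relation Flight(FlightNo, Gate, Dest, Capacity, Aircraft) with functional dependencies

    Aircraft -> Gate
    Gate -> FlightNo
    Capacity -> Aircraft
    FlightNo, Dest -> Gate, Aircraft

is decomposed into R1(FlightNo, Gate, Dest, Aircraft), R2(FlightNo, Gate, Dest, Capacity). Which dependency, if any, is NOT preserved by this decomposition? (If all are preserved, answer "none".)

Capacity -> Aircraft

Check Capacity → Aircraft: no single fragment contains all of {Capacity, Aircraft}, and the restricted closure of {Capacity} across the fragments never reaches {Aircraft}.
Aircraft → Gate is preserved.
Gate → FlightNo is preserved.
FlightNo, Dest → Gate, Aircraft is preserved.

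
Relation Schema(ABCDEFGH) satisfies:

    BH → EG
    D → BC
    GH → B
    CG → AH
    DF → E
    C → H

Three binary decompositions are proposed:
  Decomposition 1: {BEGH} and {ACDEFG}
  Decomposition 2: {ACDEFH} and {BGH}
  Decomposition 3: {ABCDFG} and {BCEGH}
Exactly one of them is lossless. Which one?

Decomposition 1: common = {EG}, closure = {EG} → lossy.
Decomposition 2: common = {H}, closure = {H} → lossy.
Decomposition 3: common = {BCG}, closure = {ABCEGH} → lossless.

Decomposition 3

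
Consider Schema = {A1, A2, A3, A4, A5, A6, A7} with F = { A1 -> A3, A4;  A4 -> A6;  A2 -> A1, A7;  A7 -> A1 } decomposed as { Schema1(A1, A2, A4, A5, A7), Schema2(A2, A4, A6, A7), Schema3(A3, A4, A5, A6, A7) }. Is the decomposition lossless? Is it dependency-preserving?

Lossless test (chase): Rows 1 and 2 agree on A4; apply A4→A6 and equate their A6 entries. Rows 1 and 2 agree on A2; apply A2→A1, A7 and equate their A1, A7 entries. Rows 1 and 3 agree on A7; apply A7→A1 and equate their A1 entries. Rows 1 and 2 agree on A1; apply A1→A3, A4 and equate their A3, A4 entries. Rows 1 and 3 agree on A1; apply A1→A3, A4 and equate their A3, A4 entries. Row 1 is now all distinguished symbols — the join is lossless.
Dependency preservation: the restricted closure of {A1} across the fragments never reaches {A3, A4}, so A1 → A3, A4 cannot be enforced without a join — not preserved.

lossless but not dependency-preserving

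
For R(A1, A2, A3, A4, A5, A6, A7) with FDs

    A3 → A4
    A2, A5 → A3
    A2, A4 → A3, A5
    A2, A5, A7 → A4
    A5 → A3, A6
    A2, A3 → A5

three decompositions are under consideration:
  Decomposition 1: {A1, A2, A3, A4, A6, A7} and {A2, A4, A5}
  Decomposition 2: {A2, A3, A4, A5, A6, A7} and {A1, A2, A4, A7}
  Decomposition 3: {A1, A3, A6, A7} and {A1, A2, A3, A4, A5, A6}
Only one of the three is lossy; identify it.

Decomposition 1: common = {A2, A4}, closure = {A2, A3, A4, A5, A6} → lossless.
Decomposition 2: common = {A2, A4, A7}, closure = {A2, A3, A4, A5, A6, A7} → lossless.
Decomposition 3: common = {A1, A3, A6}, closure = {A1, A3, A4, A6} → lossy.

Decomposition 3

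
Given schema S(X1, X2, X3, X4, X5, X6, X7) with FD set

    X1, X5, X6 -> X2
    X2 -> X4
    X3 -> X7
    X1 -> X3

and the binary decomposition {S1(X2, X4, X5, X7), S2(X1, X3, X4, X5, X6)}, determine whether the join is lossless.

No

Common attributes: S1 ∩ S2 = {X4, X5}.
No dependency enlarges {X4, X5}, so (X4, X5)⁺ = {X4, X5}.
The closure contains neither all of S1 = {X2, X4, X5, X7} nor all of S2 = {X1, X3, X4, X5, X6}, so the common attributes are not a superkey of either fragment. The join is lossy.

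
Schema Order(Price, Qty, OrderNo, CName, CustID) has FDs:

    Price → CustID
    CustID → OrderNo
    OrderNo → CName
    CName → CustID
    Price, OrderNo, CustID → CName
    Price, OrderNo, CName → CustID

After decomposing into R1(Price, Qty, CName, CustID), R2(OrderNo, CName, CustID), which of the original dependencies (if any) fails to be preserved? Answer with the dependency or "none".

none

Price → CustID lies within R1.
CustID → OrderNo lies within R2.
OrderNo → CName lies within R2.
CName → CustID lies within R1.
Price, OrderNo, CustID → CName: restricted closure across fragments reaches CName.
Price, OrderNo, CName → CustID: restricted closure across fragments reaches CustID.
Every dependency is enforceable on the fragments, so the decomposition is dependency-preserving.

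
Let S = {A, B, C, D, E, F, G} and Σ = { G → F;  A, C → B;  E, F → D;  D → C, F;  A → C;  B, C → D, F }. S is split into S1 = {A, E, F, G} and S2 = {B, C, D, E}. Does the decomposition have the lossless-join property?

Common attributes: S1 ∩ S2 = {E}.
No dependency enlarges {E}, so (E)⁺ = {E}.
The closure contains neither all of S1 = {A, E, F, G} nor all of S2 = {B, C, D, E}, so the common attributes are not a superkey of either fragment. The join is lossy.

No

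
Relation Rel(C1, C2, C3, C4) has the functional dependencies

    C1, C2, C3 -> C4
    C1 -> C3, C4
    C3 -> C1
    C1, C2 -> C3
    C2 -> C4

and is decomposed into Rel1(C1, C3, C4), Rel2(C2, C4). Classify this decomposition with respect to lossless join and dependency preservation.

Lossless test: (C4)⁺ = {C4}, which is a superkey of neither fragment — lossy.
Dependency preservation: C1, C2, C3 → C4; C1, C2 → C3 are not contained in any single fragment, but the restricted closure of each left-hand side across the fragments still reaches the right-hand side; the remaining FDs each lie inside some fragment. All dependencies are preserved.

lossy but dependency-preserving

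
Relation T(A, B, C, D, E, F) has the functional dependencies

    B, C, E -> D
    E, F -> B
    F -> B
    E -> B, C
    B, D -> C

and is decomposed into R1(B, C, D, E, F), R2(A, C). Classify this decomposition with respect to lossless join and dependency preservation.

Lossless test: (C)⁺ = {C}, which is a superkey of neither fragment — lossy.
Dependency preservation: every FD's attributes lie within a single fragment, so each can be enforced locally — preserved.

lossy but dependency-preserving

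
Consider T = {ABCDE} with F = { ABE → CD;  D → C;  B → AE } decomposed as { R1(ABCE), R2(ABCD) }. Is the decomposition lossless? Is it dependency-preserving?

Lossless test: (ABC)⁺ = {ABCDE}, which contains all of one fragment — lossless.
Dependency preservation: ABE → CD is not contained in any single fragment, but the restricted closure of its left-hand side across the fragments still reaches the right-hand side; the remaining FDs each lie inside some fragment. All dependencies are preserved.

lossless and dependency-preserving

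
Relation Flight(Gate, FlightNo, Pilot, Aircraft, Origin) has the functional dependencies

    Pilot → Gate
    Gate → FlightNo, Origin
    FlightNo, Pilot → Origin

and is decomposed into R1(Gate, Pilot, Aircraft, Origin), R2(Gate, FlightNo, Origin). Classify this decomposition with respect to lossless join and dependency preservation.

Lossless test: (Gate, Origin)⁺ = {Gate, FlightNo, Origin}, which contains all of one fragment — lossless.
Dependency preservation: FlightNo, Pilot → Origin is not contained in any single fragment, but the restricted closure of its left-hand side across the fragments still reaches the right-hand side; the remaining FDs each lie inside some fragment. All dependencies are preserved.

lossless and dependency-preserving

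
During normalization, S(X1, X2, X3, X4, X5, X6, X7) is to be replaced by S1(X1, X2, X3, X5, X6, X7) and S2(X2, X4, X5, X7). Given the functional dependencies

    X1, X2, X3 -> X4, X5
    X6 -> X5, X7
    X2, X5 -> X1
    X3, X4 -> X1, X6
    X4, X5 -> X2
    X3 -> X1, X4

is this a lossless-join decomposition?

No

Common attributes: S1 ∩ S2 = {X2, X5, X7}.
Closure of {X2, X5, X7}: X2, X5 → X1 applies, adding X1. So (X2, X5, X7)⁺ = {X1, X2, X5, X7}.
The closure contains neither all of S1 = {X1, X2, X3, X5, X6, X7} nor all of S2 = {X2, X4, X5, X7}, so the common attributes are not a superkey of either fragment. The join is lossy.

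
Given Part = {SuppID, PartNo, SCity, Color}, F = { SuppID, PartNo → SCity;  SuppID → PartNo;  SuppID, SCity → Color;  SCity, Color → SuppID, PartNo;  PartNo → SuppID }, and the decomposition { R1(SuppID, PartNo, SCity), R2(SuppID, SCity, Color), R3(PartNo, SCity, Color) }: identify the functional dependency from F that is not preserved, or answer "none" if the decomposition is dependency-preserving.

SuppID, PartNo → SCity lies within R1.
SuppID → PartNo lies within R1.
SuppID, SCity → Color lies within R2.
SCity, Color → SuppID, PartNo: restricted closure across fragments reaches SuppID, PartNo.
PartNo → SuppID lies within R1.
Every dependency is enforceable on the fragments, so the decomposition is dependency-preserving.

none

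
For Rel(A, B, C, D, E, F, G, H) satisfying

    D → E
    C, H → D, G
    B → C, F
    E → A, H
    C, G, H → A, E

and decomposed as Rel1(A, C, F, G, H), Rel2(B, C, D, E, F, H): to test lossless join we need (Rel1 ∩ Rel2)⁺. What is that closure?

Rel1 ∩ Rel2 = {C, F, H}.
C, H → D, G applies, adding D, G
C, G, H → A, E applies, adding A, E
Closure: {A, C, D, E, F, G, H}.

A, C, D, E, F, G, H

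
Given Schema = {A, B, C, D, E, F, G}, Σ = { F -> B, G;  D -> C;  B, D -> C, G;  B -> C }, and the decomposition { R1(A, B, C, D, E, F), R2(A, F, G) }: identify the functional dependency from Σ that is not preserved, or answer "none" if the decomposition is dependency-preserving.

Check B, D → C, G: no single fragment contains all of {B, C, D, G}, and the restricted closure of {B, D} across the fragments never reaches {C, G}.
F → B, G is preserved.
D → C is preserved.
B → C is preserved.

B, D -> C, G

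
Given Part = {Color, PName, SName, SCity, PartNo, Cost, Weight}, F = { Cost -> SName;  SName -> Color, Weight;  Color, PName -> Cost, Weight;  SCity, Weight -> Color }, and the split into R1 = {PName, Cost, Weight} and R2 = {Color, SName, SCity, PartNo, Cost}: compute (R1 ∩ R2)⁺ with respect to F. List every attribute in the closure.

R1 ∩ R2 = {Cost}.
Cost → SName applies, adding SName
SName → Color, Weight applies, adding Color, Weight
Closure: {Color, SName, Cost, Weight}.

Color, SName, Cost, Weight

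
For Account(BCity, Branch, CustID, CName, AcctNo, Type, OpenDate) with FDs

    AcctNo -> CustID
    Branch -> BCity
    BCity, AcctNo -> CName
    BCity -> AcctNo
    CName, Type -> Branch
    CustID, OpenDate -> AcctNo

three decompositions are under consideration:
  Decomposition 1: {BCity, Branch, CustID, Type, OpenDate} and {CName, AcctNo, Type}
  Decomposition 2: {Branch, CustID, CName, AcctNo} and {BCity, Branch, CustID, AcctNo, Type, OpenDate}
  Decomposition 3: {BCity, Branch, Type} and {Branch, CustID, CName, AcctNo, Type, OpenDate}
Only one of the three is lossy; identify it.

Decomposition 1: common = {Type}, closure = {Type} → lossy.
Decomposition 2: common = {Branch, CustID, AcctNo}, closure = {BCity, Branch, CustID, CName, AcctNo} → lossless.
Decomposition 3: common = {Branch, Type}, closure = {BCity, Branch, CustID, CName, AcctNo, Type} → lossless.

Decomposition 1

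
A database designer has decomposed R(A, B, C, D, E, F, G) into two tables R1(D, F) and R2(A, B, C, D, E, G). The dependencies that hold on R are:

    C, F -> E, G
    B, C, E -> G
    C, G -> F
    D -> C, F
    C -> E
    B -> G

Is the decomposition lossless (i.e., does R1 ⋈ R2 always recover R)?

Common attributes: R1 ∩ R2 = {D}.
Closure of {D}: D → C, F applies, adding C, F; C → E applies, adding E; C, F → E, G applies, adding G. So (D)⁺ = {C, D, E, F, G}.
This closure contains every attribute of R1, so R1 ∩ R2 → R1. The join is lossless.

Yes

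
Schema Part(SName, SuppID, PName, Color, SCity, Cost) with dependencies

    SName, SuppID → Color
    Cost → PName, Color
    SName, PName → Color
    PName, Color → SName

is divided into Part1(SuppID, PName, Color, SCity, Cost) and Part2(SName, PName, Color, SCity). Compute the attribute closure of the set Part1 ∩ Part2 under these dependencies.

Part1 ∩ Part2 = {PName, Color, SCity}.
PName, Color → SName applies, adding SName
Closure: {SName, PName, Color, SCity}.

SName, PName, Color, SCity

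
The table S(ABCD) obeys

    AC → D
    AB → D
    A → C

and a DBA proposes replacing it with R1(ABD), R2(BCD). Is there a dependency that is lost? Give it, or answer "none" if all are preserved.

A → C

Check A → C: no single fragment contains all of {AC}, and the restricted closure of {A} across the fragments never reaches {C}.
AC → D is preserved.
AB → D is preserved.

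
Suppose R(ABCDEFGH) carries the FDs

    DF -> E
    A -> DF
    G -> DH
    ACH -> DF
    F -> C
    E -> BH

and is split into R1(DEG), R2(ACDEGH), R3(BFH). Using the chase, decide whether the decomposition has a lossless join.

Chase test. Columns are ABCDEFGH; row i has aⱼ where attribute j ∈ Ri, else bᵢⱼ.
Initial tableau (one row per fragment):
  row 1: b11 b12 b13 a4 a5 b16 a7 b18
  row 2: a1 b22 a3 a4 a5 b26 a7 a8
  row 3: b31 a2 b33 b34 b35 a6 b37 a8
Rows 1 and 2 agree on G; apply G→DH and equate their DH entries.
Rows 1 and 2 agree on E; apply E→BH and equate their BH entries.
No row becomes fully distinguished — the join is lossy.

No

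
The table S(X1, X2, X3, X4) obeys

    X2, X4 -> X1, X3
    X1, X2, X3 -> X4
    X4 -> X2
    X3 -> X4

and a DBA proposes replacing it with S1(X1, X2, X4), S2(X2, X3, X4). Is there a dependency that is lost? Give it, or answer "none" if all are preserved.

none

X2, X4 → X1, X3: restricted closure across fragments reaches X1, X3.
X1, X2, X3 → X4: restricted closure across fragments reaches X4.
X4 → X2 lies within S1.
X3 → X4 lies within S2.
Every dependency is enforceable on the fragments, so the decomposition is dependency-preserving.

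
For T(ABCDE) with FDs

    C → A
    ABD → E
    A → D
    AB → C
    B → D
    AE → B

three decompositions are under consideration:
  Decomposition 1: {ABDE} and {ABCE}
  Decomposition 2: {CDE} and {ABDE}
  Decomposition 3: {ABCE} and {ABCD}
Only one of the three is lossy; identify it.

Decomposition 2

Decomposition 1: common = {ABE}, closure = {ABCDE} → lossless.
Decomposition 2: common = {DE}, closure = {DE} → lossy.
Decomposition 3: common = {ABC}, closure = {ABCDE} → lossless.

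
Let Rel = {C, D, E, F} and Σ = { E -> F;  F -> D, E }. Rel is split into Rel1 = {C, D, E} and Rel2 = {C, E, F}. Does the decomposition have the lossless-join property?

Yes

Common attributes: Rel1 ∩ Rel2 = {C, E}.
Closure of {C, E}: E → F applies, adding F; F → D, E applies, adding D. So (C, E)⁺ = {C, D, E, F}.
This closure contains every attribute of Rel1, so Rel1 ∩ Rel2 → Rel1. The join is lossless.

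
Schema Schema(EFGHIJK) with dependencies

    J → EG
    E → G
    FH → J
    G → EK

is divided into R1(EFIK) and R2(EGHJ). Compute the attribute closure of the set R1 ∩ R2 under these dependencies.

EGK

R1 ∩ R2 = {E}.
E → G applies, adding G
G → EK applies, adding K
Closure: {EGK}.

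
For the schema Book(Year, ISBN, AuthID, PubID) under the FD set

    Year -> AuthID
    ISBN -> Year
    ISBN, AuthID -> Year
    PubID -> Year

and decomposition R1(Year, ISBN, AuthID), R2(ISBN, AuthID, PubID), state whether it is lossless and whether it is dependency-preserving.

lossless but not dependency-preserving

Lossless test: (ISBN, AuthID)⁺ = {Year, ISBN, AuthID}, which contains all of one fragment — lossless.
Dependency preservation: the restricted closure of {PubID} across the fragments never reaches {Year}, so PubID → Year cannot be enforced without a join — not preserved.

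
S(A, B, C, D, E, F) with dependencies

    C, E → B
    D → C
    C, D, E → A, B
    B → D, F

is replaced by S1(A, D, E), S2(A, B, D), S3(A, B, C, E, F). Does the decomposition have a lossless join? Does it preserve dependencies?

Lossless test (chase): Rows 1 and 2 agree on D; apply D→C and equate their C entries. Rows 2 and 3 agree on B; apply B→D, F and equate their D, F entries. Rows 1 and 3 agree on D; apply D→C and equate their C entries. Rows 1 and 3 agree on C, D, E; apply C, D, E→A, B and equate their A, B entries. Rows 1 and 2 agree on B; apply B→D, F and equate their D, F entries. Row 1 is now all distinguished symbols — the join is lossless.
Dependency preservation: the restricted closure of {D} across the fragments never reaches {C}, so D → C cannot be enforced without a join — not preserved.

lossless but not dependency-preserving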